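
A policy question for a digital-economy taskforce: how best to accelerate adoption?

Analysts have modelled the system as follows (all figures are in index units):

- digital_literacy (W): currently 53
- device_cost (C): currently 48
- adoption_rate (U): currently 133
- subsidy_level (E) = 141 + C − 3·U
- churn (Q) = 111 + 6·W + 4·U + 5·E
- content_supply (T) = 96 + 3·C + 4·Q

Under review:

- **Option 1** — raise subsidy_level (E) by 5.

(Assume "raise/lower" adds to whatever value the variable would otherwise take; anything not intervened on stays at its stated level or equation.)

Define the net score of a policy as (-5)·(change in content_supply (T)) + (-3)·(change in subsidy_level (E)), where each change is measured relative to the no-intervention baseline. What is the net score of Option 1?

-515

Baseline:
  W = 53
  C = 48
  U = 133
  E = 141 + 48 − 3·133 = -210
  Q = 111 + 6·53 + 4·133 + 5·(-210) = -89
  T = 96 + 3·48 + 4·(-89) = -116
Option 1 (E + 5):
  W = 53
  C = 48
  U = 133
  E = 141 + 48 − 3·133 (+5 from intervention) = -205
  Q = 111 + 6·53 + 4·133 + 5·(-205) = -64
  T = 96 + 3·48 + 4·(-64) = -16
ΔT = -16 − (-116) = 100; ΔE = -205 − (-210) = 5
Score = (-5)·100 + (-3)·5 = -515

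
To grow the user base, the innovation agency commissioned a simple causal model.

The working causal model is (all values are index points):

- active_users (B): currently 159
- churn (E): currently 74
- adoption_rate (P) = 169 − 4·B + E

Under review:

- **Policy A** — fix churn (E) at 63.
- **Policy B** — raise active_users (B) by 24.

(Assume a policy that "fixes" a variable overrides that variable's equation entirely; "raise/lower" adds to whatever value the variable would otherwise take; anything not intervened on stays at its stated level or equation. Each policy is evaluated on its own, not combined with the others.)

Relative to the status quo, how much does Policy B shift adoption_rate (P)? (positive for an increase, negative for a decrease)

-96

Baseline:
  B = 159
  E = 74
  P = 169 − 4·159 + 74 = -393
Policy B (B + 24):
  B = 159 + 24 = 183
  E = 74
  P = 169 − 4·183 + 74 = -489
Change in P: -489 − (-393) = -96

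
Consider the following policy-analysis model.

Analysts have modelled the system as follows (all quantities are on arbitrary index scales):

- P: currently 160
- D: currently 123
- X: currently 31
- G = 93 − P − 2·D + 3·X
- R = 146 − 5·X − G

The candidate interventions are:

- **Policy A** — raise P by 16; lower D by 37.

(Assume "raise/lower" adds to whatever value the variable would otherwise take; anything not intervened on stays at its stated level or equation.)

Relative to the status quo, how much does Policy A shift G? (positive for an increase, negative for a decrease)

Baseline:
  P = 160
  D = 123
  X = 31
  G = 93 − 160 − 2·123 + 3·31 = -220
Policy A (P + 16, D − 37):
  P = 160 + 16 = 176
  D = 123 − 37 = 86
  X = 31
  G = 93 − 176 − 2·86 + 3·31 = -162
Change in G: -162 − (-220) = 58

58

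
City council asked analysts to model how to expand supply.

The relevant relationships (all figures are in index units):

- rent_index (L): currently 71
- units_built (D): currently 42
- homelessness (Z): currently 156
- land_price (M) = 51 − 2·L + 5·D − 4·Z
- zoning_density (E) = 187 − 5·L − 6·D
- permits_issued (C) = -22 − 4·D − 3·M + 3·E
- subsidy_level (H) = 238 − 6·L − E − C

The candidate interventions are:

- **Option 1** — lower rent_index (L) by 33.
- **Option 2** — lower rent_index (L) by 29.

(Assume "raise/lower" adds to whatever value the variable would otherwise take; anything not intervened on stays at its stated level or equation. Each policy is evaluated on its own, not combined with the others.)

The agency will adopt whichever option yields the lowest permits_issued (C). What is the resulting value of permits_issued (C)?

326

Option 1 (L − 33):
  L = 71 − 33 = 38
  D = 42
  Z = 156
  M = 51 − 2·38 + 5·42 − 4·156 = -439
  E = 187 − 5·38 − 6·42 = -255
  C = -22 − 4·42 − 3·(-439) + 3·(-255) = 362
Option 2 (L − 29):
  L = 71 − 29 = 42
  D = 42
  Z = 156
  M = 51 − 2·42 + 5·42 − 4·156 = -447
  E = 187 − 5·42 − 6·42 = -275
  C = -22 − 4·42 − 3·(-447) + 3·(-275) = 326
Comparing — Option 1: C=362, Option 2: C=326. Lowest is 326 (Option 2).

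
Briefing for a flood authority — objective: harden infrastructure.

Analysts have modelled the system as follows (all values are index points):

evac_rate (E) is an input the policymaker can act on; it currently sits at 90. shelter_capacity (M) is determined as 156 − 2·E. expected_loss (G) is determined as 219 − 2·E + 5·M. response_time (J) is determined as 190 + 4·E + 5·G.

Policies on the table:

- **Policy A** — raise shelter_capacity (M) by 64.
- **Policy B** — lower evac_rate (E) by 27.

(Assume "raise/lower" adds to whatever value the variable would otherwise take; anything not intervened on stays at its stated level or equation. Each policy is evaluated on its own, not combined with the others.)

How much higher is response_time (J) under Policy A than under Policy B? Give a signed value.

Policy A (M + 64):
  E = 90
  M = 156 − 2·90 (+64 from intervention) = 40
  G = 219 − 2·90 + 5·40 = 239
  J = 190 + 4·90 + 5·239 = 1745
Policy B (E − 27):
  E = 90 − 27 = 63
  M = 156 − 2·63 = 30
  G = 219 − 2·63 + 5·30 = 243
  J = 190 + 4·63 + 5·243 = 1657
J: 1745 − 1657 = 88

88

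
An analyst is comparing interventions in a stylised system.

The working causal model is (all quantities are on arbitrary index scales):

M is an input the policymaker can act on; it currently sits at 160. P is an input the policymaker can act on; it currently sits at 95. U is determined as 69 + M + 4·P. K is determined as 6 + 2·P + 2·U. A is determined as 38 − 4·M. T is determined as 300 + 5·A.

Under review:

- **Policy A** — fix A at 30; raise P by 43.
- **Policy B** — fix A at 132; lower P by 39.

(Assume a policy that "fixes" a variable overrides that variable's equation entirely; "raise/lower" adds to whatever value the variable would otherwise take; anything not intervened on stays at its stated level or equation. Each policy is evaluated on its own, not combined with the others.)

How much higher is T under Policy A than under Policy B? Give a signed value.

-510

Policy A (A := 30, P + 43):
  M = 160
  A = 30
  T = 300 + 5·30 = 450
Policy B (A := 132, P − 39):
  M = 160
  A = 132
  T = 300 + 5·132 = 960
T: 450 − 960 = -510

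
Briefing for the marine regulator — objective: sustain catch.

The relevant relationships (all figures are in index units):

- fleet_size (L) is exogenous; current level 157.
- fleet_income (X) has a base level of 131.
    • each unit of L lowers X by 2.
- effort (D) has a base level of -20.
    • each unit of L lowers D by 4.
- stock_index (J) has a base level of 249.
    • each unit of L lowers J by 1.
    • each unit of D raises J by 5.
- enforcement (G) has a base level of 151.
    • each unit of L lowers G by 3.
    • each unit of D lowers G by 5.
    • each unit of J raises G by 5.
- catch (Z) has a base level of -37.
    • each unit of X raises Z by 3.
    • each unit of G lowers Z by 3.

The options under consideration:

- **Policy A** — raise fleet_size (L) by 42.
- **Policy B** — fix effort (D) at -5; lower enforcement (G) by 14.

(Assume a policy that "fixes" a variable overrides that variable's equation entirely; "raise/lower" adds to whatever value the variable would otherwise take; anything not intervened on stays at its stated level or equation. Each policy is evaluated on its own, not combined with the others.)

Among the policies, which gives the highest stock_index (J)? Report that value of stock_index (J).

Policy A (L + 42):
  L = 157 + 42 = 199
  D = -20 − 4·199 = -816
  J = 249 − 199 + 5·(-816) = -4030
Policy B (D := -5, G − 14):
  L = 157
  D = -5
  J = 249 − 157 + 5·(-5) = 67
Comparing — Policy A: J=-4030, Policy B: J=67. Highest is 67 (Policy B).

67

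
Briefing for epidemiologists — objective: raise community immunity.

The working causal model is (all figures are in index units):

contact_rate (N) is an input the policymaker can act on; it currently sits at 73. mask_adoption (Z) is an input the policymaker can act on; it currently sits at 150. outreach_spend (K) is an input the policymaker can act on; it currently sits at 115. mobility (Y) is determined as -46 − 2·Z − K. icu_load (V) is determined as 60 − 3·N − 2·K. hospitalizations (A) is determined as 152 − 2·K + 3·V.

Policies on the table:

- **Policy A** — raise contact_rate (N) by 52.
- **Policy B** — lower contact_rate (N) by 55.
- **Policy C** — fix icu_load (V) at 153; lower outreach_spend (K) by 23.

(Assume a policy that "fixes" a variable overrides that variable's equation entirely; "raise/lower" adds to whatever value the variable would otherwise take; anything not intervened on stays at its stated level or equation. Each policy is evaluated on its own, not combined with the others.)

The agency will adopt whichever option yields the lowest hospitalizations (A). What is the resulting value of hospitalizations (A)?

-1713

Policy A (N + 52):
  N = 73 + 52 = 125
  K = 115
  V = 60 − 3·125 − 2·115 = -545
  A = 152 − 2·115 + 3·(-545) = -1713
Policy B (N − 55):
  N = 73 − 55 = 18
  K = 115
  V = 60 − 3·18 − 2·115 = -224
  A = 152 − 2·115 + 3·(-224) = -750
Policy C (V := 153, K − 23):
  N = 73
  K = 115 − 23 = 92
  V = 153
  A = 152 − 2·92 + 3·153 = 427
Comparing — Policy A: A=-1713, Policy B: A=-750, Policy C: A=427. Lowest is -1713 (Policy A).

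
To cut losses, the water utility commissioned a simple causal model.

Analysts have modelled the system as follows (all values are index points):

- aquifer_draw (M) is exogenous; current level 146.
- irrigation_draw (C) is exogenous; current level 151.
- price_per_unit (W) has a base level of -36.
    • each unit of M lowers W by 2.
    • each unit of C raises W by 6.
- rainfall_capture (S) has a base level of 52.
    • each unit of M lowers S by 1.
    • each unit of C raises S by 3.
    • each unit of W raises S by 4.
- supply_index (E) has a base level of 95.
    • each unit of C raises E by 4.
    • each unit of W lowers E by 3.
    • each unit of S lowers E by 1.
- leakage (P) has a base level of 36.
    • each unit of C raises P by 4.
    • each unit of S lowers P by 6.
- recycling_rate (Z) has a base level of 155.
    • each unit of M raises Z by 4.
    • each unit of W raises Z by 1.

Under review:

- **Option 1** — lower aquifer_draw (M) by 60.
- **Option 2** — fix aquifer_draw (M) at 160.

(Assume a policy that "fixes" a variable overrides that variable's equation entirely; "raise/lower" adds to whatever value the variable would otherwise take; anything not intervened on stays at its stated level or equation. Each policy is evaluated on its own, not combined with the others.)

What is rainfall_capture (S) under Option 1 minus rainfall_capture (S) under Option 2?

666

Option 1 (M − 60):
  M = 146 − 60 = 86
  C = 151
  W = -36 − 2·86 + 6·151 = 698
  S = 52 − 86 + 3·151 + 4·698 = 3211
Option 2 (M := 160):
  M = 160
  C = 151
  W = -36 − 2·160 + 6·151 = 550
  S = 52 − 160 + 3·151 + 4·550 = 2545
S: 3211 − 2545 = 666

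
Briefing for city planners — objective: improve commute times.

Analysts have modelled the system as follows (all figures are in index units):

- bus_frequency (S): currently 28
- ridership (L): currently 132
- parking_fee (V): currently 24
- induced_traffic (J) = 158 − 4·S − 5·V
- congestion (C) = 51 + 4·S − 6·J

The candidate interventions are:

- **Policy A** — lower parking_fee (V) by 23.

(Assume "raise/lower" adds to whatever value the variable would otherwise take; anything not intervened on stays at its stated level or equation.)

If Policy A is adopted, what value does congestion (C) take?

Policy A (V − 23):
  S = 28
  V = 24 − 23 = 1
  J = 158 − 4·28 − 5·1 = 41
  C = 51 + 4·28 − 6·41 = -83

-83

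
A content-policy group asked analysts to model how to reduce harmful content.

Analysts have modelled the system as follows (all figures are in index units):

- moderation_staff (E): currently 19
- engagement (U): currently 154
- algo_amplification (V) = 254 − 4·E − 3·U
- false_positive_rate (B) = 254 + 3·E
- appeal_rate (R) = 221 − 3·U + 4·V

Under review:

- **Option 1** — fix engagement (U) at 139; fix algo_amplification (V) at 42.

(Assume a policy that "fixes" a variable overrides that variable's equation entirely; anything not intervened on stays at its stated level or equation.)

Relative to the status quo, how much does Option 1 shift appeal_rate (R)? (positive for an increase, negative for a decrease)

Baseline:
  E = 19
  U = 154
  V = 254 − 4·19 − 3·154 = -284
  R = 221 − 3·154 + 4·(-284) = -1377
Option 1 (U := 139, V := 42):
  E = 19
  U = 139
  V = 42
  R = 221 − 3·139 + 4·42 = -28
Change in R: -28 − (-1377) = 1349

1349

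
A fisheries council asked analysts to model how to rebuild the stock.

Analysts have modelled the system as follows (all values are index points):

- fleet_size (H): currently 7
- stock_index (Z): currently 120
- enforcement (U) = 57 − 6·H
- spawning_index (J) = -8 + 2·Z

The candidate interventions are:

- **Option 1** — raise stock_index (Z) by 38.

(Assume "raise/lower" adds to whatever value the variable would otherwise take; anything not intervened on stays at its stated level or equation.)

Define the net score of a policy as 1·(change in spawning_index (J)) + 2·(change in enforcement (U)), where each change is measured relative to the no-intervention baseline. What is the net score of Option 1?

76

Baseline:
  H = 7
  Z = 120
  U = 57 − 6·7 = 15
  J = -8 + 2·120 = 232
Option 1 (Z + 38):
  H = 7
  Z = 120 + 38 = 158
  U = 57 − 6·7 = 15
  J = -8 + 2·158 = 308
ΔJ = 308 − 232 = 76; ΔU = 15 − 15 = 0
Score = 1·76 + 2·0 = 76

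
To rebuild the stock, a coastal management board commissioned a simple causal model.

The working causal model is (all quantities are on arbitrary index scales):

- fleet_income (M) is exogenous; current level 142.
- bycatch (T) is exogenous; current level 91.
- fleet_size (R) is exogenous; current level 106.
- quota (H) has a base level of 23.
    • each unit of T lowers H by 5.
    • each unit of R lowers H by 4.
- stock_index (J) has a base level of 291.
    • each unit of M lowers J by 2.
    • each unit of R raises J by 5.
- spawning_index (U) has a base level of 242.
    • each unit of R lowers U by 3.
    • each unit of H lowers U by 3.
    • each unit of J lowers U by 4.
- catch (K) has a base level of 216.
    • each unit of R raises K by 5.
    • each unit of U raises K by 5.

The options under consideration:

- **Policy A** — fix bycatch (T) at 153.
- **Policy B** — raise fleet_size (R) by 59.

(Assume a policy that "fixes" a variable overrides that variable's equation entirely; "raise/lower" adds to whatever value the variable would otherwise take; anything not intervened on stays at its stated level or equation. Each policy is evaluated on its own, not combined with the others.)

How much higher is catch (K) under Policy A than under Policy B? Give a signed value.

Policy A (T := 153):
  M = 142
  T = 153
  R = 106
  H = 23 − 5·153 − 4·106 = -1166
  J = 291 − 2·142 + 5·106 = 537
  U = 242 − 3·106 − 3·(-1166) − 4·537 = 1274
  K = 216 + 5·106 + 5·1274 = 7116
Policy B (R + 59):
  M = 142
  T = 91
  R = 106 + 59 = 165
  H = 23 − 5·91 − 4·165 = -1092
  J = 291 − 2·142 + 5·165 = 832
  U = 242 − 3·165 − 3·(-1092) − 4·832 = -305
  K = 216 + 5·165 + 5·(-305) = -484
K: 7116 − (-484) = 7600

7600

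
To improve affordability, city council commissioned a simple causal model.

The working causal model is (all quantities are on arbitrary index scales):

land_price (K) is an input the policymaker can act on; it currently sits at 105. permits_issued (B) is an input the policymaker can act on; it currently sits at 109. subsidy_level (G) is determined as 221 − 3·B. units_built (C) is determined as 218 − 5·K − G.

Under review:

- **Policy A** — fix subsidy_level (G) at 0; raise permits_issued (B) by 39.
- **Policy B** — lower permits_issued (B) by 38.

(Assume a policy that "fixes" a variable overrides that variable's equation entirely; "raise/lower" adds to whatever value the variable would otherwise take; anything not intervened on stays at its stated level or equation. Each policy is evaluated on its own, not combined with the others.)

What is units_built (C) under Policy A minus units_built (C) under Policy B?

8

Policy A (G := 0, B + 39):
  K = 105
  B = 109 + 39 = 148
  G = 0
  C = 218 − 5·105 − 0 = -307
Policy B (B − 38):
  K = 105
  B = 109 − 38 = 71
  G = 221 − 3·71 = 8
  C = 218 − 5·105 − 8 = -315
C: -307 − (-315) = 8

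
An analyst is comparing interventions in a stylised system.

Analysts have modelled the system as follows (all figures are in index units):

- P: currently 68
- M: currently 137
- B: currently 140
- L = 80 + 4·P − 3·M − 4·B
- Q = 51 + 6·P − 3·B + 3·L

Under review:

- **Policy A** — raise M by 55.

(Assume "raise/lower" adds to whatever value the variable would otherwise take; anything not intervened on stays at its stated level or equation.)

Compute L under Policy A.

-784

Policy A (M + 55):
  P = 68
  M = 137 + 55 = 192
  B = 140
  L = 80 + 4·68 − 3·192 − 4·140 = -784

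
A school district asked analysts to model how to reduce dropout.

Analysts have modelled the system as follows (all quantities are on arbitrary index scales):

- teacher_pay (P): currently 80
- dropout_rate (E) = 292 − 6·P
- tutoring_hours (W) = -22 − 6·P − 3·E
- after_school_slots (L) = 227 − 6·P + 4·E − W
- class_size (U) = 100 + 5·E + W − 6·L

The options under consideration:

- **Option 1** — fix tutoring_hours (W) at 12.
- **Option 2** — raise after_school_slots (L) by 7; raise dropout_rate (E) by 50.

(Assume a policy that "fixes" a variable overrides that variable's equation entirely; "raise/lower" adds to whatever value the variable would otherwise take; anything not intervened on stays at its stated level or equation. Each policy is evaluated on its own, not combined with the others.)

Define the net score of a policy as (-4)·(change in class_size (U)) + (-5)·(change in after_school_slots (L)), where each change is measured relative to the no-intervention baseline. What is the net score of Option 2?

Baseline:
  P = 80
  E = 292 − 6·80 = -188
  W = -22 − 6·80 − 3·(-188) = 62
  L = 227 − 6·80 + 4·(-188) − 62 = -1067
  U = 100 + 5·(-188) + 62 − 6·(-1067) = 5624
Option 2 (L + 7, E + 50):
  P = 80
  E = 292 − 6·80 (+50 from intervention) = -138
  W = -22 − 6·80 − 3·(-138) = -88
  L = 227 − 6·80 + 4·(-138) − (-88) (+7 from intervention) = -710
  U = 100 + 5·(-138) + (-88) − 6·(-710) = 3582
ΔU = 3582 − 5624 = -2042; ΔL = -710 − (-1067) = 357
Score = (-4)·(-2042) + (-5)·357 = 6383

6383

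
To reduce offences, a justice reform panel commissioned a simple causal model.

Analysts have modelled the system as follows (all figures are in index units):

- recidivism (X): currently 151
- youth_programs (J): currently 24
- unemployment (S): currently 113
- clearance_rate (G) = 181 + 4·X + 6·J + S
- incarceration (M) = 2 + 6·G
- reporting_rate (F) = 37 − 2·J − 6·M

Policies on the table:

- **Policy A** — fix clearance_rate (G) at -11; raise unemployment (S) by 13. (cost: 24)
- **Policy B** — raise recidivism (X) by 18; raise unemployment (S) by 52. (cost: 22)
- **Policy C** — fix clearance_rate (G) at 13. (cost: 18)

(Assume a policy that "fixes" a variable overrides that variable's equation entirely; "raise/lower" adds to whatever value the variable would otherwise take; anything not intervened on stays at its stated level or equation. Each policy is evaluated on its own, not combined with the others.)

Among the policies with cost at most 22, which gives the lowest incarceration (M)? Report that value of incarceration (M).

80

Policy B (X + 18, S + 52):
  X = 151 + 18 = 169
  J = 24
  S = 113 + 52 = 165
  G = 181 + 4·169 + 6·24 + 165 = 1166
  M = 2 + 6·1166 = 6998
Policy C (G := 13):
  X = 151
  J = 24
  S = 113
  G = 13
  M = 2 + 6·13 = 80
Comparing — Policy B: M=6998, Policy C: M=80. Lowest is 80 (Policy C).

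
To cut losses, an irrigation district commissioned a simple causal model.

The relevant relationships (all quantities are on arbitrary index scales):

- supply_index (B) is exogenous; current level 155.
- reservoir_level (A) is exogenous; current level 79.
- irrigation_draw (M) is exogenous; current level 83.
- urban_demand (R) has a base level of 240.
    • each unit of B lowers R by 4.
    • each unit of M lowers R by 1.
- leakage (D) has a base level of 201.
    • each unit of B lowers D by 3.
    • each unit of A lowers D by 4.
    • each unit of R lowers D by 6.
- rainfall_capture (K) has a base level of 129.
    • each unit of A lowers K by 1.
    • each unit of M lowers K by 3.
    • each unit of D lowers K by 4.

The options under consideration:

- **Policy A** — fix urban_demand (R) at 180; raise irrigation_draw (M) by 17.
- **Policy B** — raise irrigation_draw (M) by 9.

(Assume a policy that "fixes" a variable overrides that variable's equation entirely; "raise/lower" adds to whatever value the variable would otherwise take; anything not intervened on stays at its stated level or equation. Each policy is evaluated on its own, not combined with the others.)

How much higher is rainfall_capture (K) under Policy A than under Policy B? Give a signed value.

Policy A (R := 180, M + 17):
  B = 155
  A = 79
  M = 83 + 17 = 100
  R = 180
  D = 201 − 3·155 − 4·79 − 6·180 = -1660
  K = 129 − 79 − 3·100 − 4·(-1660) = 6390
Policy B (M + 9):
  B = 155
  A = 79
  M = 83 + 9 = 92
  R = 240 − 4·155 − 92 = -472
  D = 201 − 3·155 − 4·79 − 6·(-472) = 2252
  K = 129 − 79 − 3·92 − 4·2252 = -9234
K: 6390 − (-9234) = 15624

15624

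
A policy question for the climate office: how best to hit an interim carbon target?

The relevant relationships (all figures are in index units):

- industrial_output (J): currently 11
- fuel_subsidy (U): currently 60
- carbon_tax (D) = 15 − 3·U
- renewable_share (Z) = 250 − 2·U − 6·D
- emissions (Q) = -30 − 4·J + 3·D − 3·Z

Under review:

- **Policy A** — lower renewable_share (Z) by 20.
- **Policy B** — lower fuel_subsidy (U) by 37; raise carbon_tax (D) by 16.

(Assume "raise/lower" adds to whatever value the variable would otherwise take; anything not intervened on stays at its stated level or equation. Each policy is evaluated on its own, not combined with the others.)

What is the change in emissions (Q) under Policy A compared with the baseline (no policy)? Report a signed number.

Baseline:
  J = 11
  U = 60
  D = 15 − 3·60 = -165
  Z = 250 − 2·60 − 6·(-165) = 1120
  Q = -30 − 4·11 + 3·(-165) − 3·1120 = -3929
Policy A (Z − 20):
  J = 11
  U = 60
  D = 15 − 3·60 = -165
  Z = 250 − 2·60 − 6·(-165) (−20 from intervention) = 1100
  Q = -30 − 4·11 + 3·(-165) − 3·1100 = -3869
Change in Q: -3869 − (-3929) = 60

60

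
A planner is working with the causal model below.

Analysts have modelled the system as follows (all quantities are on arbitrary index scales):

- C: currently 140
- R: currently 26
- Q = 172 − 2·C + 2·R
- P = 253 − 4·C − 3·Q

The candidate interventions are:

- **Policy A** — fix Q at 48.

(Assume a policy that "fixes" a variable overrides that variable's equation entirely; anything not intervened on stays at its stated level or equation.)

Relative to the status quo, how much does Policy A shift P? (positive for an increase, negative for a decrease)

Baseline:
  C = 140
  R = 26
  Q = 172 − 2·140 + 2·26 = -56
  P = 253 − 4·140 − 3·(-56) = -139
Policy A (Q := 48):
  C = 140
  R = 26
  Q = 48
  P = 253 − 4·140 − 3·48 = -451
Change in P: -451 − (-139) = -312

-312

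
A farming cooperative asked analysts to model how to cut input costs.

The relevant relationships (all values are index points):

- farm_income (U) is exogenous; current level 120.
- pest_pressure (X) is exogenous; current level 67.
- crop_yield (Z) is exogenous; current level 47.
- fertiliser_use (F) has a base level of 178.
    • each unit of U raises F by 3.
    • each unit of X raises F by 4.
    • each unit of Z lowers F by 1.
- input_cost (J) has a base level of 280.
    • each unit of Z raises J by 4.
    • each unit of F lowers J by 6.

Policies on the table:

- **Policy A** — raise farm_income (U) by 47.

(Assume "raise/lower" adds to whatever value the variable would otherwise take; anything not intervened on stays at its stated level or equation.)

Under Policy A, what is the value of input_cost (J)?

-4932

Policy A (U + 47):
  U = 120 + 47 = 167
  X = 67
  Z = 47
  F = 178 + 3·167 + 4·67 − 47 = 900
  J = 280 + 4·47 − 6·900 = -4932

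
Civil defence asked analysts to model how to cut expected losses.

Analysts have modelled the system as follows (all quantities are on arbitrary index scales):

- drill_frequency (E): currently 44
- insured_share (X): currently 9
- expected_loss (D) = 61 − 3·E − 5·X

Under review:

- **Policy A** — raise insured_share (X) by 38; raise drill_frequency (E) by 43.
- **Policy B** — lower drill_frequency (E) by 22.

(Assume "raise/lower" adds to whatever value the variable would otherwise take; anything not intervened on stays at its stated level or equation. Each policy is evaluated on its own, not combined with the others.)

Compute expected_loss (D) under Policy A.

-435

Policy A (X + 38, E + 43):
  E = 44 + 43 = 87
  X = 9 + 38 = 47
  D = 61 − 3·87 − 5·47 = -435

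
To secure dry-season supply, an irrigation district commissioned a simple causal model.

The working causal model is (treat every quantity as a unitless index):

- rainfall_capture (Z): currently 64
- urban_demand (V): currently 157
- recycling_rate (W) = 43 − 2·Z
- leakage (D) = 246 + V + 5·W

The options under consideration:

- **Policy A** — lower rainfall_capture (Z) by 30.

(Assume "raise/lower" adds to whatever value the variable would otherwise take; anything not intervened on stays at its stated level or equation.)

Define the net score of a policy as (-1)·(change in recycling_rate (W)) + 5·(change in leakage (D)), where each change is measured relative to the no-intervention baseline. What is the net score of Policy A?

1440

Baseline:
  Z = 64
  V = 157
  W = 43 − 2·64 = -85
  D = 246 + 157 + 5·(-85) = -22
Policy A (Z − 30):
  Z = 64 − 30 = 34
  V = 157
  W = 43 − 2·34 = -25
  D = 246 + 157 + 5·(-25) = 278
ΔW = -25 − (-85) = 60; ΔD = 278 − (-22) = 300
Score = (-1)·60 + 5·300 = 1440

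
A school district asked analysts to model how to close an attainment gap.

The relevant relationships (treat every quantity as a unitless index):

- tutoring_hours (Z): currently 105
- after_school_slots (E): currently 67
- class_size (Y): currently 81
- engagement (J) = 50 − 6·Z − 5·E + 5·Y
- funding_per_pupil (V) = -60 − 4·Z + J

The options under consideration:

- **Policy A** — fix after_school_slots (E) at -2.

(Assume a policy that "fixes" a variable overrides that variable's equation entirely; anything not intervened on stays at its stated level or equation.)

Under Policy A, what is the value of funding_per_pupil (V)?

Policy A (E := -2):
  Z = 105
  E = -2
  Y = 81
  J = 50 − 6·105 − 5·(-2) + 5·81 = -165
  V = -60 − 4·105 + (-165) = -645

-645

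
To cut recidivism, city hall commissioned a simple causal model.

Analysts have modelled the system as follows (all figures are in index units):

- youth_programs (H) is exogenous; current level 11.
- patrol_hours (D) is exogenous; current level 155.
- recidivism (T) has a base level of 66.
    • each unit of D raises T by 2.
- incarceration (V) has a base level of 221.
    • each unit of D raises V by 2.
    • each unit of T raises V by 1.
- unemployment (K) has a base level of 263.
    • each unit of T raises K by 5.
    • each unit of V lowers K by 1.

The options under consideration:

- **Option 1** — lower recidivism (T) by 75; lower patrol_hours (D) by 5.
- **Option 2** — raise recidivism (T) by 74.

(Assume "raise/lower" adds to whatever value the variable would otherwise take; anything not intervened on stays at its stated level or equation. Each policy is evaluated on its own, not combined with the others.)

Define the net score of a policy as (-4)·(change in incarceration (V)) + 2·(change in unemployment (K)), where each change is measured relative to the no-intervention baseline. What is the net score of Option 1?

Baseline:
  D = 155
  T = 66 + 2·155 = 376
  V = 221 + 2·155 + 376 = 907
  K = 263 + 5·376 − 907 = 1236
Option 1 (T − 75, D − 5):
  D = 155 − 5 = 150
  T = 66 + 2·150 (−75 from intervention) = 291
  V = 221 + 2·150 + 291 = 812
  K = 263 + 5·291 − 812 = 906
ΔV = 812 − 907 = -95; ΔK = 906 − 1236 = -330
Score = (-4)·(-95) + 2·(-330) = -280

-280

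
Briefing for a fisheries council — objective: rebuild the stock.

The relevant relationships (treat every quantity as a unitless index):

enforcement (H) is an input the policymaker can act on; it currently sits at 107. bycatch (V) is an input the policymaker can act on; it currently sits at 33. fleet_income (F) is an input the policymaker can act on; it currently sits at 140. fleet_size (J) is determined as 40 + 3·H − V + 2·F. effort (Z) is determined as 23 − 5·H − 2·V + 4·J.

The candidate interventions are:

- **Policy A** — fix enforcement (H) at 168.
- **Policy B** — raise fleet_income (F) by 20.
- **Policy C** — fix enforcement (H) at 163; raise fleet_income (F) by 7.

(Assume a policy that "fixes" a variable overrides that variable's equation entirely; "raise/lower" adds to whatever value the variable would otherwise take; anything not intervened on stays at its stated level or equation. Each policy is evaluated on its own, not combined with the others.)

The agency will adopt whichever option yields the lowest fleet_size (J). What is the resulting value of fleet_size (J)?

648

Policy A (H := 168):
  H = 168
  V = 33
  F = 140
  J = 40 + 3·168 − 33 + 2·140 = 791
Policy B (F + 20):
  H = 107
  V = 33
  F = 140 + 20 = 160
  J = 40 + 3·107 − 33 + 2·160 = 648
Policy C (H := 163, F + 7):
  H = 163
  V = 33
  F = 140 + 7 = 147
  J = 40 + 3·163 − 33 + 2·147 = 790
Comparing — Policy A: J=791, Policy B: J=648, Policy C: J=790. Lowest is 648 (Policy B).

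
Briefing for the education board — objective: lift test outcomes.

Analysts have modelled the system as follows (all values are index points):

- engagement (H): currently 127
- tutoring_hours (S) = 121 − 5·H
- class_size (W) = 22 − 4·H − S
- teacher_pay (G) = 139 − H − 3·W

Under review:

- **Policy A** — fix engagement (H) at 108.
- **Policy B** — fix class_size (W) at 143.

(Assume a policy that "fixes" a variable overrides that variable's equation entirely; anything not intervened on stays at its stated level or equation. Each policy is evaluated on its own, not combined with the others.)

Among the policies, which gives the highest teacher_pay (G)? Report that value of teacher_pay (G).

Policy A (H := 108):
  H = 108
  S = 121 − 5·108 = -419
  W = 22 − 4·108 − (-419) = 9
  G = 139 − 108 − 3·9 = 4
Policy B (W := 143):
  H = 127
  S = 121 − 5·127 = -514
  W = 143
  G = 139 − 127 − 3·143 = -417
Comparing — Policy A: G=4, Policy B: G=-417. Highest is 4 (Policy A).

4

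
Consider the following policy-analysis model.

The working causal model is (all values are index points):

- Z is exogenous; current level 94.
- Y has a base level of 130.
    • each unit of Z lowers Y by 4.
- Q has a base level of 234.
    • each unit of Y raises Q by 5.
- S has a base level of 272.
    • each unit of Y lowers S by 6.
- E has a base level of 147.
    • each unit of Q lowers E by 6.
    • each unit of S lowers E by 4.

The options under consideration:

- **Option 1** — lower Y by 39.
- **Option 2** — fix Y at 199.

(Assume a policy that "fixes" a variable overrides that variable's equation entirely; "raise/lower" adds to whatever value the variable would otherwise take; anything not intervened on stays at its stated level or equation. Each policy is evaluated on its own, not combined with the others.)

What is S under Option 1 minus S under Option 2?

2904

Option 1 (Y − 39):
  Z = 94
  Y = 130 − 4·94 (−39 from intervention) = -285
  S = 272 − 6·(-285) = 1982
Option 2 (Y := 199):
  Z = 94
  Y = 199
  S = 272 − 6·199 = -922
S: 1982 − (-922) = 2904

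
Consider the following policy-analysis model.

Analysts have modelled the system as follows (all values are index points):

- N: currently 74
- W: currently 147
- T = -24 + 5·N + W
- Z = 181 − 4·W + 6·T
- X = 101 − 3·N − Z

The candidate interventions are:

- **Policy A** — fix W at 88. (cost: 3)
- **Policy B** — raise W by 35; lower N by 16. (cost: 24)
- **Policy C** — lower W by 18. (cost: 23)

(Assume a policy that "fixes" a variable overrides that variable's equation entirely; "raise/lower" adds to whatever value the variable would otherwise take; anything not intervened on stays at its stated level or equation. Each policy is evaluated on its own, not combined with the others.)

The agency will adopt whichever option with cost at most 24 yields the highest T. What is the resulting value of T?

Policy A (W := 88):
  N = 74
  W = 88
  T = -24 + 5·74 + 88 = 434
Policy B (W + 35, N − 16):
  N = 74 − 16 = 58
  W = 147 + 35 = 182
  T = -24 + 5·58 + 182 = 448
Policy C (W − 18):
  N = 74
  W = 147 − 18 = 129
  T = -24 + 5·74 + 129 = 475
Comparing — Policy A: T=434, Policy B: T=448, Policy C: T=475. Highest is 475 (Policy C).

475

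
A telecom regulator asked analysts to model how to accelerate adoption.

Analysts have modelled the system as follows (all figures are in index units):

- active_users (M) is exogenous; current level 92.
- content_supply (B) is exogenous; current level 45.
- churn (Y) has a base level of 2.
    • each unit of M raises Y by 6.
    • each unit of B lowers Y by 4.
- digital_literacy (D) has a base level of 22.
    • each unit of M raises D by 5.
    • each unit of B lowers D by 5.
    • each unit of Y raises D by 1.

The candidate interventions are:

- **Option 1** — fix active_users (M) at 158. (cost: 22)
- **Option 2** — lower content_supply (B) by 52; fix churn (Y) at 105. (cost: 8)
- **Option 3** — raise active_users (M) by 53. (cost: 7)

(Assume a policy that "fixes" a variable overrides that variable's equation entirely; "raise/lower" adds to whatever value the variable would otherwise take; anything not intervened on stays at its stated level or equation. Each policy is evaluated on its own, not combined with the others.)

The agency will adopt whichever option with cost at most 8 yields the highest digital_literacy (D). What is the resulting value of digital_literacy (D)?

Option 2 (B − 52, Y := 105):
  M = 92
  B = 45 − 52 = -7
  Y = 105
  D = 22 + 5·92 − 5·(-7) + 105 = 622
Option 3 (M + 53):
  M = 92 + 53 = 145
  B = 45
  Y = 2 + 6·145 − 4·45 = 692
  D = 22 + 5·145 − 5·45 + 692 = 1214
Comparing — Option 2: D=622, Option 3: D=1214. Highest is 1214 (Option 3).

1214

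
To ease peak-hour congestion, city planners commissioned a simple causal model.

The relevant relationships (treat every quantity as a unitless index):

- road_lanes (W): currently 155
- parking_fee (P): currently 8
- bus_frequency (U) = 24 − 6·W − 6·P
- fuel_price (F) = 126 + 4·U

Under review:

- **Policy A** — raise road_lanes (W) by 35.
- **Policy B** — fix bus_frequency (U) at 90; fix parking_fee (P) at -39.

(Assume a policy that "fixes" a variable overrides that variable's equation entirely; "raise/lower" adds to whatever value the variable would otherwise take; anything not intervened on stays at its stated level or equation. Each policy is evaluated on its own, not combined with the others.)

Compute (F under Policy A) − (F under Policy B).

-5016

Policy A (W + 35):
  W = 155 + 35 = 190
  P = 8
  U = 24 − 6·190 − 6·8 = -1164
  F = 126 + 4·(-1164) = -4530
Policy B (U := 90, P := -39):
  W = 155
  P = -39
  U = 90
  F = 126 + 4·90 = 486
F: -4530 − 486 = -5016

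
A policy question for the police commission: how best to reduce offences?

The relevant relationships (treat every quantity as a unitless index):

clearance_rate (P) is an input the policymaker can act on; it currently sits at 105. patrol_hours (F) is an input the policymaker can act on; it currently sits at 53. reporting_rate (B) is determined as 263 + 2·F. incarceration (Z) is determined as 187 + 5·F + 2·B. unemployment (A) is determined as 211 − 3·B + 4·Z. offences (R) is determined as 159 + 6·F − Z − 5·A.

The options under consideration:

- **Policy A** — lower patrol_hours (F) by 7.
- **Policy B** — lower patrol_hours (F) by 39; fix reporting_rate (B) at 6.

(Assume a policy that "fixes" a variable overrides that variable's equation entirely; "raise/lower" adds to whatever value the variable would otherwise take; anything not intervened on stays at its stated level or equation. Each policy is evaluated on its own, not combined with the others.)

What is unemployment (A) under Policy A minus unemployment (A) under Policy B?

Policy A (F − 7):
  F = 53 − 7 = 46
  B = 263 + 2·46 = 355
  Z = 187 + 5·46 + 2·355 = 1127
  A = 211 − 3·355 + 4·1127 = 3654
Policy B (F − 39, B := 6):
  F = 53 − 39 = 14
  B = 6
  Z = 187 + 5·14 + 2·6 = 269
  A = 211 − 3·6 + 4·269 = 1269
A: 3654 − 1269 = 2385

2385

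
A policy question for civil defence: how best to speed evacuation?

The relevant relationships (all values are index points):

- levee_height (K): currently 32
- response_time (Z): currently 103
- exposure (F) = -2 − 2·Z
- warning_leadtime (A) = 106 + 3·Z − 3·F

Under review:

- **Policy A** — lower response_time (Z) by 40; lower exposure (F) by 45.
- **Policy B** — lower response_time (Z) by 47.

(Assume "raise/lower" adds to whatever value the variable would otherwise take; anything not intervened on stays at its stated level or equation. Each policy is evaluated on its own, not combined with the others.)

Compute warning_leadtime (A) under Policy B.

616

Policy B (Z − 47):
  Z = 103 − 47 = 56
  F = -2 − 2·56 = -114
  A = 106 + 3·56 − 3·(-114) = 616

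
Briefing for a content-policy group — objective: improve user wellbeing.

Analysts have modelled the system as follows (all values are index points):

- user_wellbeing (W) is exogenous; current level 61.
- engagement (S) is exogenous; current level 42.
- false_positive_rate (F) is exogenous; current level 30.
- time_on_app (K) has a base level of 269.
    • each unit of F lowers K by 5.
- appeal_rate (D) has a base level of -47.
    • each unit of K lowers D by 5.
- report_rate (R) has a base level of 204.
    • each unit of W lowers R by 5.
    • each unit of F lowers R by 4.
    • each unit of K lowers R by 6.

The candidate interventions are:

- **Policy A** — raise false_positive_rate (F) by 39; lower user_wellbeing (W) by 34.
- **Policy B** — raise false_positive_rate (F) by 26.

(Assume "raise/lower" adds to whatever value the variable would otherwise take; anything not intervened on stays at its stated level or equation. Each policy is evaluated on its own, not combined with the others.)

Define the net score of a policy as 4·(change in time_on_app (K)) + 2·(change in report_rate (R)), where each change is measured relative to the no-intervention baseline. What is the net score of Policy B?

832

Baseline:
  W = 61
  F = 30
  K = 269 − 5·30 = 119
  R = 204 − 5·61 − 4·30 − 6·119 = -935
Policy B (F + 26):
  W = 61
  F = 30 + 26 = 56
  K = 269 − 5·56 = -11
  R = 204 − 5·61 − 4·56 − 6·(-11) = -259
ΔK = -11 − 119 = -130; ΔR = -259 − (-935) = 676
Score = 4·(-130) + 2·676 = 832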